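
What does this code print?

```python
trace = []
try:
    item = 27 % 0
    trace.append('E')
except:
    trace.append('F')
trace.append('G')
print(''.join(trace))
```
FG

Exception raised in try, caught by bare except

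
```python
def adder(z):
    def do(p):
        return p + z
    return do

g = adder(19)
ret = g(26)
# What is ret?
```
45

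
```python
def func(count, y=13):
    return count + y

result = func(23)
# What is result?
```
36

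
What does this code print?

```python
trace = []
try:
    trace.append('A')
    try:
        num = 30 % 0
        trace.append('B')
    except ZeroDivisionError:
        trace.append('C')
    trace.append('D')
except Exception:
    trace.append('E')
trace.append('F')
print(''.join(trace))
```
ACDF

Inner exception caught by inner handler, outer continues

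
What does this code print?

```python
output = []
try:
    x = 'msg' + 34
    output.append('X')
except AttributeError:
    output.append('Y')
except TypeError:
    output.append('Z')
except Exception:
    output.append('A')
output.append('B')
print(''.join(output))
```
ZB

TypeError matches before generic Exception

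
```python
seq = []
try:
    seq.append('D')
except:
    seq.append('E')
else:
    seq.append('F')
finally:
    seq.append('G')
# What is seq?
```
['D', 'F', 'G']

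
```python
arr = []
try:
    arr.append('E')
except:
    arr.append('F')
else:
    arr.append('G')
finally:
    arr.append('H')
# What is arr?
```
['E', 'G', 'H']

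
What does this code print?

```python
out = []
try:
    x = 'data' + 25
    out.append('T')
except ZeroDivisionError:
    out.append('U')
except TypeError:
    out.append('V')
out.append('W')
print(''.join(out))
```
VW

TypeError is caught by its specific handler, not ZeroDivisionError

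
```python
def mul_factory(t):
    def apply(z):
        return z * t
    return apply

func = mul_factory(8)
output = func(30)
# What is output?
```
240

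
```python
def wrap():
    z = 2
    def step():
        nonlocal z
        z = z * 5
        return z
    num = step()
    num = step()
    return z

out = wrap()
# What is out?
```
50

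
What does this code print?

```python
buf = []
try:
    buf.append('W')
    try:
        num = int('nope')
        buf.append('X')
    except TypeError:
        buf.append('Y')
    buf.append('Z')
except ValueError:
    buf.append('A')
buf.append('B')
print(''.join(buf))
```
WAB

Inner handler doesn't match, propagates to outer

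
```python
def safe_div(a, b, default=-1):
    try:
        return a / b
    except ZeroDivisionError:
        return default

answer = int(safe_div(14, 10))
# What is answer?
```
1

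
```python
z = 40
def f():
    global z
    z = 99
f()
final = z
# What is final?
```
99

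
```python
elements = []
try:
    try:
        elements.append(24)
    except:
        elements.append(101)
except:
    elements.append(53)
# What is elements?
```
[24]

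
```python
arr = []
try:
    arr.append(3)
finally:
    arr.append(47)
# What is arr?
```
[3, 47]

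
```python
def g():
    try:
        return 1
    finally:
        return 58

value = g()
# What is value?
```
58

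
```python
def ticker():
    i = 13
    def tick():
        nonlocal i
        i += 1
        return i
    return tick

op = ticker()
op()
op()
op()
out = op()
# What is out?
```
17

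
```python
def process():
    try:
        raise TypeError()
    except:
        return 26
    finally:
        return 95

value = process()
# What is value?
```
95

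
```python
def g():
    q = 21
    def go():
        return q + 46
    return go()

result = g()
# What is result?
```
67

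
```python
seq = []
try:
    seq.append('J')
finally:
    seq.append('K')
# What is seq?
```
['J', 'K']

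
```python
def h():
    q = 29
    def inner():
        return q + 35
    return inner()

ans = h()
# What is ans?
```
64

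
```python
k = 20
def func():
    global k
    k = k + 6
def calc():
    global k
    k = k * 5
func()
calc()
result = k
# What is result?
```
130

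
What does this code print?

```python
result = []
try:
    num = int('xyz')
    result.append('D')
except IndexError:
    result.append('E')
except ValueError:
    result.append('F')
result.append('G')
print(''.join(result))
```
FG

ValueError is caught by its specific handler, not IndexError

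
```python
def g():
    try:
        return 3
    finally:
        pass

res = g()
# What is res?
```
3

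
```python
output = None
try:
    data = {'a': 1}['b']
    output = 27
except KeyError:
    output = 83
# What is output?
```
83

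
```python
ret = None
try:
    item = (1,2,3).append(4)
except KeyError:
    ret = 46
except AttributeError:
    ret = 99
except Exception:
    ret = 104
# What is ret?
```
99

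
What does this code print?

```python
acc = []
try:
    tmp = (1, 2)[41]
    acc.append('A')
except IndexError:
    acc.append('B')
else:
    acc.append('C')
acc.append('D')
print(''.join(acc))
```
BD

else block skipped when exception is caught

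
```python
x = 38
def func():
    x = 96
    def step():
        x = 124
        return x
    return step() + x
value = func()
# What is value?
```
220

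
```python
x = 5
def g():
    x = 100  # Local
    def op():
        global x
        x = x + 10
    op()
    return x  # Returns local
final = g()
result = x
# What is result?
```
15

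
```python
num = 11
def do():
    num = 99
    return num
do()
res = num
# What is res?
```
11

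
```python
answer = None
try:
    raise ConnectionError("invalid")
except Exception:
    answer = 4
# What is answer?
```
4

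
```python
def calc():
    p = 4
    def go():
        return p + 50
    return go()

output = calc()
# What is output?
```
54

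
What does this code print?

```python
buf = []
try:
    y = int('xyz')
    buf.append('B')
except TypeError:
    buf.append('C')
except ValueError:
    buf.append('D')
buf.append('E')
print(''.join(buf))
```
DE

ValueError is caught by its specific handler, not TypeError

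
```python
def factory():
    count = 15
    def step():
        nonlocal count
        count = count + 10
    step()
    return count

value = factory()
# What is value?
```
25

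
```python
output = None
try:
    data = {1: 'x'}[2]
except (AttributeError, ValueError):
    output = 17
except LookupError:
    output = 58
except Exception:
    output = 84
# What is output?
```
58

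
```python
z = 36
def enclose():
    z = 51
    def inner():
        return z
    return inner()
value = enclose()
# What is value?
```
51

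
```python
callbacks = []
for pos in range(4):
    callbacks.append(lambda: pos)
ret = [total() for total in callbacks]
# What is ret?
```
[3, 3, 3, 3]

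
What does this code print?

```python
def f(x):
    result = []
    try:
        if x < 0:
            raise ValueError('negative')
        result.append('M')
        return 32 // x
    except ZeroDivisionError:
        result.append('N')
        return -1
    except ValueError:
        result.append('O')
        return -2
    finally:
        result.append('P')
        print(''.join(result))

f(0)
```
MNP

x=0 causes ZeroDivisionError, caught, finally prints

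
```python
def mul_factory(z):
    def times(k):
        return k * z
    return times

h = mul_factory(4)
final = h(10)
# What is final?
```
40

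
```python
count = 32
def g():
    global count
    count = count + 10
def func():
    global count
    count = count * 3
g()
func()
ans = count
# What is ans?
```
126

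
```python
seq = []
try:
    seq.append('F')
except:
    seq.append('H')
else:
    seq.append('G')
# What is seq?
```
['F', 'G']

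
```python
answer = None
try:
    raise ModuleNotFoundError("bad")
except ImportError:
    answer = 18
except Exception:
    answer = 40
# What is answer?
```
18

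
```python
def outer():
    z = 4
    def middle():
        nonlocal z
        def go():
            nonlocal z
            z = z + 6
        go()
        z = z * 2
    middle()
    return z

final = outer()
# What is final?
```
20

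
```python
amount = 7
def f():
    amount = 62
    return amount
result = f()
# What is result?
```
62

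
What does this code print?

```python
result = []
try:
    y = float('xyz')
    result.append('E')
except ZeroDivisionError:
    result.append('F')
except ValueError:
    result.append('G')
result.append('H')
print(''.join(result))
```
GH

ValueError is caught by its specific handler, not ZeroDivisionError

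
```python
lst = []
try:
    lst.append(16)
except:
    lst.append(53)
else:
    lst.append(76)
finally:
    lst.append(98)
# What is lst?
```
[16, 76, 98]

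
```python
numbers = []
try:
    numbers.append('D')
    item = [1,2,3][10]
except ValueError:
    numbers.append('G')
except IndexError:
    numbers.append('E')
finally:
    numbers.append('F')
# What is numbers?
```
['D', 'E', 'F']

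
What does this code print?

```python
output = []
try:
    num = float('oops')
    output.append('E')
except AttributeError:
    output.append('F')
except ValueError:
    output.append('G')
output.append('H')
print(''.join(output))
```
GH

ValueError is caught by its specific handler, not AttributeError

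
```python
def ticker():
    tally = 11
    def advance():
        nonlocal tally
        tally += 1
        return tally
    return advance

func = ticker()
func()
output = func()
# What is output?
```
13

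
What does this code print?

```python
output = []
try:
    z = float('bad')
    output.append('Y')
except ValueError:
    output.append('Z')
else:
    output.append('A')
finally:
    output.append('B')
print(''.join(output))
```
ZB

Exception: except runs, else skipped, finally runs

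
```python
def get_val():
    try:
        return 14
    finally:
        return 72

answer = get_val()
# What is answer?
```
72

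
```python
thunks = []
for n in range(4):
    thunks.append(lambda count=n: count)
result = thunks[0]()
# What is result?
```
0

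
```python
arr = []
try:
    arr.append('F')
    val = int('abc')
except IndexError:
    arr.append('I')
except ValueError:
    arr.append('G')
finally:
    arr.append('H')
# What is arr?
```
['F', 'G', 'H']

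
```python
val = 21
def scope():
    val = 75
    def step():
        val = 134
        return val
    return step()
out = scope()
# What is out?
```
134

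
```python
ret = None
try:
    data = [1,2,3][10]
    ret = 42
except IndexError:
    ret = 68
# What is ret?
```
68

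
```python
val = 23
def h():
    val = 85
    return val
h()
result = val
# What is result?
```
23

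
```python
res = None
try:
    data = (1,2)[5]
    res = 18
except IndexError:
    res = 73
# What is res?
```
73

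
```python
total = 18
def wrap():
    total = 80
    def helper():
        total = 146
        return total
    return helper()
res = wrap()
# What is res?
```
146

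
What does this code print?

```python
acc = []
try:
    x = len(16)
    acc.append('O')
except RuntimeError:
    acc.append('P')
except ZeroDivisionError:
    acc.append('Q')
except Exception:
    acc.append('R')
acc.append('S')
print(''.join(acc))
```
RS

TypeError not specifically caught, falls to Exception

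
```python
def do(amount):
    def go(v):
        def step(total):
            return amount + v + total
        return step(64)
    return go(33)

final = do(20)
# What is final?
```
117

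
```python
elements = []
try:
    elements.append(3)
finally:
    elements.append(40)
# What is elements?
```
[3, 40]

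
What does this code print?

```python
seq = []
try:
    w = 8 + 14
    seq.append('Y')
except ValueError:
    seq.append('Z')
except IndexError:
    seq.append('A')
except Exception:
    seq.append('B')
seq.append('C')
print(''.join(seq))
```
YC

No exception, try block completes normally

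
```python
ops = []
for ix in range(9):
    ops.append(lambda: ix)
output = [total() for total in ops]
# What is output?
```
[8, 8, 8, 8, 8, 8, 8, 8, 8]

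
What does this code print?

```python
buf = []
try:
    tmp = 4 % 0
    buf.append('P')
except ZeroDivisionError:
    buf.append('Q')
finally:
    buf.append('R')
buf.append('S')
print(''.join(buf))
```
QRS

finally always runs, even after exception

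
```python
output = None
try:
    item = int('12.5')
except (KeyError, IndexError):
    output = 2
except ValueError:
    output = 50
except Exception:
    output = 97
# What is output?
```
50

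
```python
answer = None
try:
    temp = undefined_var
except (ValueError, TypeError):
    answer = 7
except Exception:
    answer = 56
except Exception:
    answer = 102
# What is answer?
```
56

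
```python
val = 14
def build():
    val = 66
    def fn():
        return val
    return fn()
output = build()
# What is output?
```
66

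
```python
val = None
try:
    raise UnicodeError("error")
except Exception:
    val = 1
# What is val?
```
1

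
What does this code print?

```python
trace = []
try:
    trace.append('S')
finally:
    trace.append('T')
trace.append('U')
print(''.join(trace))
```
STU

try/finally without except, no exception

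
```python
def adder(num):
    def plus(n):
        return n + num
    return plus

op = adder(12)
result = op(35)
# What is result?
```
47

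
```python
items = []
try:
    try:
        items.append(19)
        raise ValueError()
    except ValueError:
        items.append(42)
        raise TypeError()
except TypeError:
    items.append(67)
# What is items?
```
[19, 42, 67]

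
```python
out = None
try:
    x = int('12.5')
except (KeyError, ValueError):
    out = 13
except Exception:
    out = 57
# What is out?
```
13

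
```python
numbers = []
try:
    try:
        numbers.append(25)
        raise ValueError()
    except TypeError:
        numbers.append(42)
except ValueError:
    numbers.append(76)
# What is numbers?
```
[25, 76]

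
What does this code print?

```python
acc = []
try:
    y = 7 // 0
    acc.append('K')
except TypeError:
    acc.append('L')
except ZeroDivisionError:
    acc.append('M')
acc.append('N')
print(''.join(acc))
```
MN

ZeroDivisionError is caught by its specific handler, not TypeError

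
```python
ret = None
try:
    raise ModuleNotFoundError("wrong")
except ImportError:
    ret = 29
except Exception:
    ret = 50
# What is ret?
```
29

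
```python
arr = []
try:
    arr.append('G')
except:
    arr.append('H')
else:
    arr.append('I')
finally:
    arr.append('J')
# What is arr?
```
['G', 'I', 'J']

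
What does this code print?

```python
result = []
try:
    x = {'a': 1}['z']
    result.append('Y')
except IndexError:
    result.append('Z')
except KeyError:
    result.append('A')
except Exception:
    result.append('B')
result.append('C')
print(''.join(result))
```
AC

KeyError matches before generic Exception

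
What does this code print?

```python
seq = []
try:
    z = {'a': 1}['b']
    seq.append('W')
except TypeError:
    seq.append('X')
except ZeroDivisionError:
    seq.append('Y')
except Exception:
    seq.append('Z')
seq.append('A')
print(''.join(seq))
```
ZA

KeyError not specifically caught, falls to Exception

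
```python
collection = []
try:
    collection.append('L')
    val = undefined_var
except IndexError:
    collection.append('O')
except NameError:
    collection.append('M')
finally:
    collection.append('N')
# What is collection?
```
['L', 'M', 'N']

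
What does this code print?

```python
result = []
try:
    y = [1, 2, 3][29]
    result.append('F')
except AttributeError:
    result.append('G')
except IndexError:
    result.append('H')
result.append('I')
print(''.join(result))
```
HI

IndexError is caught by its specific handler, not AttributeError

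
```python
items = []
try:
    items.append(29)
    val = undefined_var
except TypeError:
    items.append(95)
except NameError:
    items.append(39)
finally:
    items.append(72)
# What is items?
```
[29, 39, 72]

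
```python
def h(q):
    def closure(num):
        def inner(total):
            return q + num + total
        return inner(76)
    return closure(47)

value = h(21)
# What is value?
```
144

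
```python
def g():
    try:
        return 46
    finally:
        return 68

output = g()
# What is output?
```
68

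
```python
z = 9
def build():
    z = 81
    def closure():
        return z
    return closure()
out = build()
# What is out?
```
81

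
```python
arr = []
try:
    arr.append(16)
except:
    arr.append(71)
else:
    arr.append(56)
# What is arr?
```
[16, 56]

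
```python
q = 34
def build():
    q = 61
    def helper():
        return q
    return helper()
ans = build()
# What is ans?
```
61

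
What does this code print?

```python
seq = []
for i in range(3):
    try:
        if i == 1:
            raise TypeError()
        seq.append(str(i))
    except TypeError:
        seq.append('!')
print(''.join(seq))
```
0!2

Exception on i=1 caught, loop continues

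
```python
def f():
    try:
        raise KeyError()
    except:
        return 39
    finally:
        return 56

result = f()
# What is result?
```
56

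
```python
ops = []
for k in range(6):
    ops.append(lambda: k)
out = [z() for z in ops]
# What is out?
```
[5, 5, 5, 5, 5, 5]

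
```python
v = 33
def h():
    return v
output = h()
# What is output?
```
33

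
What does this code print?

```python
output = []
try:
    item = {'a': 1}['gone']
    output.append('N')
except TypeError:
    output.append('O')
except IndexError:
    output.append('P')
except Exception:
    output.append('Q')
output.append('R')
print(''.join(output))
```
QR

KeyError not specifically caught, falls to Exception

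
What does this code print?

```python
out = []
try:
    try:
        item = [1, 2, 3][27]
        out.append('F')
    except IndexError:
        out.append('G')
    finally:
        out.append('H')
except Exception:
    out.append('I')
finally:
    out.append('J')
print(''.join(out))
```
GHJ

Both finally blocks run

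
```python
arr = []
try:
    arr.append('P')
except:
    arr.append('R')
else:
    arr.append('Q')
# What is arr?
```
['P', 'Q']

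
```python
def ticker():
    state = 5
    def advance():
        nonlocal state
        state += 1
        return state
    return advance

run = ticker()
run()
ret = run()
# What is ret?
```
7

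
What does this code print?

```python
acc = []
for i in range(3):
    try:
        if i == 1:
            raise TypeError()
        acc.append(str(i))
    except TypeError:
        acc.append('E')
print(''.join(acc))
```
0E2

Exception on i=1 caught, loop continues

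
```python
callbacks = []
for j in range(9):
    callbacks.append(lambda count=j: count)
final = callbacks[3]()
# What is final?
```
3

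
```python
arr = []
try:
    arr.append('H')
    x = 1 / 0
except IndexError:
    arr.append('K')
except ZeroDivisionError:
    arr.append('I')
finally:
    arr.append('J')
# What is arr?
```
['H', 'I', 'J']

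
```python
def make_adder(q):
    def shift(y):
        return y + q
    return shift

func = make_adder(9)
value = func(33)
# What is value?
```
42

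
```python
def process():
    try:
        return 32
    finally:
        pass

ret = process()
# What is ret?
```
32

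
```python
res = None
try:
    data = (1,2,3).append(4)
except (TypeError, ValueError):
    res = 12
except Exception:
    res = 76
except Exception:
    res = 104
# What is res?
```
76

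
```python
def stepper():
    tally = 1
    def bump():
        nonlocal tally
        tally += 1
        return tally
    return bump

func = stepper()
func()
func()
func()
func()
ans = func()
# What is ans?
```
6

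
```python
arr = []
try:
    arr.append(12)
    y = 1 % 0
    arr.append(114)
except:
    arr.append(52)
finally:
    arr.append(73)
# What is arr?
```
[12, 52, 73]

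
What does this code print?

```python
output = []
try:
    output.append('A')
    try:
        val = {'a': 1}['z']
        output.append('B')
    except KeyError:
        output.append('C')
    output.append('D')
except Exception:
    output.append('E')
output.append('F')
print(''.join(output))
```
ACDF

Inner exception caught by inner handler, outer continues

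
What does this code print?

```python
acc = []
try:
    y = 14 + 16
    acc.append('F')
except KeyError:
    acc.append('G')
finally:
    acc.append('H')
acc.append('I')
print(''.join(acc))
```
FHI

finally runs after normal execution too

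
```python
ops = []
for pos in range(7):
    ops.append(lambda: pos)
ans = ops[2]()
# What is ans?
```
6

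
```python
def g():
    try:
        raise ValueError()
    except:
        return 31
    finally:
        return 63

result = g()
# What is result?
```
63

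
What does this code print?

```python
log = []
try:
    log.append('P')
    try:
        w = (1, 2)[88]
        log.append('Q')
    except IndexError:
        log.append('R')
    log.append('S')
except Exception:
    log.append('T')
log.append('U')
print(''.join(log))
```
PRSU

Inner exception caught by inner handler, outer continues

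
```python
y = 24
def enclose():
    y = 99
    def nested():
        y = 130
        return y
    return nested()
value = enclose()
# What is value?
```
130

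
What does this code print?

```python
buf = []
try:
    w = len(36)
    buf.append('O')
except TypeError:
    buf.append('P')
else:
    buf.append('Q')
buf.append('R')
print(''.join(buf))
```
PR

else block skipped when exception is caught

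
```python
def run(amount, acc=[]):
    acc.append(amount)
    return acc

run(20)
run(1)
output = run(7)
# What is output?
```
[20, 1, 7]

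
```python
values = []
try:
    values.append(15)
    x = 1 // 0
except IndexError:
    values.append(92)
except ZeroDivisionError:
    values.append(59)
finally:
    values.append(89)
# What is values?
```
[15, 59, 89]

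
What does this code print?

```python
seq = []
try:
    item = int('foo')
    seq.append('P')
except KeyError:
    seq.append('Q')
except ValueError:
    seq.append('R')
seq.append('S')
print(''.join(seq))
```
RS

ValueError is caught by its specific handler, not KeyError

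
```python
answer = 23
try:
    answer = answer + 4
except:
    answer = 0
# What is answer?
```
27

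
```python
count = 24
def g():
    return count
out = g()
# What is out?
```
24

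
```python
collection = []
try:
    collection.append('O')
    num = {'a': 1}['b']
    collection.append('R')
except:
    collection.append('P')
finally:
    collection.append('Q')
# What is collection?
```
['O', 'P', 'Q']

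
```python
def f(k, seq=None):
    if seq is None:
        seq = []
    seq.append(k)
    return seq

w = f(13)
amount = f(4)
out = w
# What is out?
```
[13]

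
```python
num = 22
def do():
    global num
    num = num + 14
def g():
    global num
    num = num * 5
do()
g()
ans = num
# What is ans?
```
180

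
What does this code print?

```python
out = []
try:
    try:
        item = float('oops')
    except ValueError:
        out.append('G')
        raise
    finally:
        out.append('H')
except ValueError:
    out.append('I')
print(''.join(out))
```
GHI

finally runs before re-raised exception propagates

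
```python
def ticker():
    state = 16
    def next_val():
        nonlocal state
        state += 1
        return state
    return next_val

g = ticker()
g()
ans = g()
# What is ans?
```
18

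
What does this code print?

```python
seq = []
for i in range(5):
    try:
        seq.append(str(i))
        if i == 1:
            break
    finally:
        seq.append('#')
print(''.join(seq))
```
0#1#

finally runs even when breaking out of loop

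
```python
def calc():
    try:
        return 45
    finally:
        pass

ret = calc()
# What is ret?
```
45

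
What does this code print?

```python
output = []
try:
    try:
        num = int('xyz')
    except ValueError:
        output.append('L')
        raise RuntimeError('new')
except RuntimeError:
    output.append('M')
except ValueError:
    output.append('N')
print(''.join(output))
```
LM

New RuntimeError raised, caught by outer RuntimeError handler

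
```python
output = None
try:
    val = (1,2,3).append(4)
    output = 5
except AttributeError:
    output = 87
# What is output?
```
87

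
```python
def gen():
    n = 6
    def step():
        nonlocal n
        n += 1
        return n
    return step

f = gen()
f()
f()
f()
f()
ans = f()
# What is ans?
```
11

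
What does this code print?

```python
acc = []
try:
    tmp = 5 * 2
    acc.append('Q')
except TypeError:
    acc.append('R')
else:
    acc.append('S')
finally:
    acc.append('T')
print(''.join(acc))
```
QST

else runs before finally when no exception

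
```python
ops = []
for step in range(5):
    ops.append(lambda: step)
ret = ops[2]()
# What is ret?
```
4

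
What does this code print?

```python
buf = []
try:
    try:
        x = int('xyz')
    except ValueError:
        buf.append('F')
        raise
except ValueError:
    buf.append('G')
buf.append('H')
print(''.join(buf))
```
FGH

raise without argument re-raises current exception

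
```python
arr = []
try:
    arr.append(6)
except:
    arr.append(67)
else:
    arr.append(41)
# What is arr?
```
[6, 41]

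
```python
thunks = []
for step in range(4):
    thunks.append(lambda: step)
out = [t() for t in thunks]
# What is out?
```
[3, 3, 3, 3]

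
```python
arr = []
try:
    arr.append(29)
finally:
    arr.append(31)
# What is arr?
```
[29, 31]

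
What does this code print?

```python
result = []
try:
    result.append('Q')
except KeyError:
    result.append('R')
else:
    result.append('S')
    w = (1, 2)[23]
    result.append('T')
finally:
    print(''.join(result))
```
QS

Try succeeds, else appends 'S', IndexError in else is uncaught, finally prints before exception propagates ('T' never appended)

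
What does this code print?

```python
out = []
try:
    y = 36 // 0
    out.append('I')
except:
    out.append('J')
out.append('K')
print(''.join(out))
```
JK

Exception raised in try, caught by bare except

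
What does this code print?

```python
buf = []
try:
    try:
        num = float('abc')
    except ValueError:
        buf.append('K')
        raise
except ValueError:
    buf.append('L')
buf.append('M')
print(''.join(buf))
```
KLM

raise without argument re-raises current exception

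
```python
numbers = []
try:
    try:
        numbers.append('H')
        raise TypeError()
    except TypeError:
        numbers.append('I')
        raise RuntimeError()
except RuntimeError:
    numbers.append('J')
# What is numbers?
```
['H', 'I', 'J']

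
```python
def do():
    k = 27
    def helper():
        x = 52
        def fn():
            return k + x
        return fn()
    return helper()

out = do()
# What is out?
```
79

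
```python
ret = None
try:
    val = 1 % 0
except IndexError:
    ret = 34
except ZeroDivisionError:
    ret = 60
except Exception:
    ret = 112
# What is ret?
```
60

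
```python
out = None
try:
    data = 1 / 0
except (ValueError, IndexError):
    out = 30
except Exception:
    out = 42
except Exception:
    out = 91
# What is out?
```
42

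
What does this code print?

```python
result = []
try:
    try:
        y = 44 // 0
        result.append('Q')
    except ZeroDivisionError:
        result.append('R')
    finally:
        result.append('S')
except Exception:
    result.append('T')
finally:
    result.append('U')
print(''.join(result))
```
RSU

Both finally blocks run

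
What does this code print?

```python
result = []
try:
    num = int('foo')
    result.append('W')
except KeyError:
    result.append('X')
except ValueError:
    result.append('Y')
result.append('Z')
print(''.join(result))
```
YZ

ValueError is caught by its specific handler, not KeyError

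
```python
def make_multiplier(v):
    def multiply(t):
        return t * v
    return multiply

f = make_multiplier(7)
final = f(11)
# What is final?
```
77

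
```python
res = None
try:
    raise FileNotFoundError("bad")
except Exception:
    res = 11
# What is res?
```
11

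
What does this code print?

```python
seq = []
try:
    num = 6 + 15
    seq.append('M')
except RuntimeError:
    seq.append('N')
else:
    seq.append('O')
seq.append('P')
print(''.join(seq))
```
MOP

else block runs when no exception occurs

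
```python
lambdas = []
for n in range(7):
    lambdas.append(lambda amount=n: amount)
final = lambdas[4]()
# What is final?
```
4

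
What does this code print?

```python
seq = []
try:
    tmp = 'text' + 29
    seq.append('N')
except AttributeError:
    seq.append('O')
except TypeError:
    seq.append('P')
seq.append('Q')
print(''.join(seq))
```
PQ

TypeError is caught by its specific handler, not AttributeError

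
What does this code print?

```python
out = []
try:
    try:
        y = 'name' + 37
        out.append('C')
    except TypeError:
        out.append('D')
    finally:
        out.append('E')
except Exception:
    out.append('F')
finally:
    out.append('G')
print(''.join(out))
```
DEG

Both finally blocks run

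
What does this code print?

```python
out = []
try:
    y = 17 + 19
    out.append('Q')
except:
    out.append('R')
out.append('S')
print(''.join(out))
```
QS

No exception, try block completes normally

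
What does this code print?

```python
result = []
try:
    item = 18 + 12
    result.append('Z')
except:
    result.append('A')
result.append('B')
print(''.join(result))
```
ZB

No exception, try block completes normally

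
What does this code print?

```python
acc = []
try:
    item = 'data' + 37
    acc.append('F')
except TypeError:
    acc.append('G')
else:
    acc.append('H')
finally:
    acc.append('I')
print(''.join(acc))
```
GI

Exception: except runs, else skipped, finally runs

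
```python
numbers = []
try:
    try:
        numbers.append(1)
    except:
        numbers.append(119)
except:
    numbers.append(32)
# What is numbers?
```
[1]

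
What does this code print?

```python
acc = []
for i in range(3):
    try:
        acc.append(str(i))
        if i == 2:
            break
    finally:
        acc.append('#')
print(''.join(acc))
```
0#1#2#

finally runs even when breaking out of loop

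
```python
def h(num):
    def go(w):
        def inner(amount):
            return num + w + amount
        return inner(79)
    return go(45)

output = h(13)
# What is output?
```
137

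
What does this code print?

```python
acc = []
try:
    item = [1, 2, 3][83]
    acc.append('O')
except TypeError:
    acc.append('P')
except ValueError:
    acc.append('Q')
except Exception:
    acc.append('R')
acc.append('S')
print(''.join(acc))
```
RS

IndexError not specifically caught, falls to Exception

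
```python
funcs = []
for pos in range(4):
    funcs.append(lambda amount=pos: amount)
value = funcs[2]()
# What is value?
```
2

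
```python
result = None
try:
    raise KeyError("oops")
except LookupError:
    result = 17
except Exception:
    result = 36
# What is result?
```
17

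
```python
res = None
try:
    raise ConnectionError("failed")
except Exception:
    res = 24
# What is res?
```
24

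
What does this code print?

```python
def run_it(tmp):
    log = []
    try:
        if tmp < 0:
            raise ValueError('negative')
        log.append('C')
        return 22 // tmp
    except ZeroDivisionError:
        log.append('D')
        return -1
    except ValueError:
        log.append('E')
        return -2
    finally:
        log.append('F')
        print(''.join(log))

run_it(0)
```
CDF

tmp=0 causes ZeroDivisionError, caught, finally prints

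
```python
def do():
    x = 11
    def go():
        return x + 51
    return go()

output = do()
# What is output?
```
62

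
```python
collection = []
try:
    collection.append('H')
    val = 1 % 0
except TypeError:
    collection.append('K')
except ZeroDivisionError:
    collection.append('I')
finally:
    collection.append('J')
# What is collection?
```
['H', 'I', 'J']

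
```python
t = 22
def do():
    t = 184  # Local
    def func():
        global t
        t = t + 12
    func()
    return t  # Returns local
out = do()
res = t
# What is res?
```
34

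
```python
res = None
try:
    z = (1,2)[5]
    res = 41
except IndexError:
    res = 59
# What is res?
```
59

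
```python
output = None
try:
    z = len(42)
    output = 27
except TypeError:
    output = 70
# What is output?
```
70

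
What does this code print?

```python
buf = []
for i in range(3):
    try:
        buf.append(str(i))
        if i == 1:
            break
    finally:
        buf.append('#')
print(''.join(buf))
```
0#1#

finally runs even when breaking out of loop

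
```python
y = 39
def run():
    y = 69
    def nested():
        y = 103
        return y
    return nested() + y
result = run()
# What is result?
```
172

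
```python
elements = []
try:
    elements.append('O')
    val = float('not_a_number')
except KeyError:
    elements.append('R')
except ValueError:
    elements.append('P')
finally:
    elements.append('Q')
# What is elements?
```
['O', 'P', 'Q']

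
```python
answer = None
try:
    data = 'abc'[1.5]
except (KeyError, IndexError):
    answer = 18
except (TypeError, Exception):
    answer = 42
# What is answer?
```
42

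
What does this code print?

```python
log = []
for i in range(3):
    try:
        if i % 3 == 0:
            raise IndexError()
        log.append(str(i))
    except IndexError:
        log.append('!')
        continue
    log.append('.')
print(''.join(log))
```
!1.2.

continue in except skips rest of loop body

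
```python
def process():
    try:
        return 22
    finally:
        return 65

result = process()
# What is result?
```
65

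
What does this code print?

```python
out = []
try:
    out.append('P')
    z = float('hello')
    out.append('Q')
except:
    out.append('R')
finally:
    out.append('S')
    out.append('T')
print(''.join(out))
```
PRST

Code before exception runs, then except, then all of finally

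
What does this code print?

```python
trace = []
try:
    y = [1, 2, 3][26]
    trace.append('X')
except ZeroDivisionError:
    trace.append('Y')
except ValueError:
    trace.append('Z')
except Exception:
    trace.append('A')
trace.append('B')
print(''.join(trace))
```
AB

IndexError not specifically caught, falls to Exception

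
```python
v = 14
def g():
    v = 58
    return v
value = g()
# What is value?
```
58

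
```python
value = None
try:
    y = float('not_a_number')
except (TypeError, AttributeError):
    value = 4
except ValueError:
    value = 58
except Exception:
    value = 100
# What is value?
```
58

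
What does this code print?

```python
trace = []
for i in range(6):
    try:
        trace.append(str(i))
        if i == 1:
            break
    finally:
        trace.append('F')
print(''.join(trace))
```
0F1F

finally runs even when breaking out of loop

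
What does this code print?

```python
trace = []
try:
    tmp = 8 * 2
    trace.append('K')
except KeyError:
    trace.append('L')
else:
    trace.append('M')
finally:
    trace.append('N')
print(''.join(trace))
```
KMN

else runs before finally when no exception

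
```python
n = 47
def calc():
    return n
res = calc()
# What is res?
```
47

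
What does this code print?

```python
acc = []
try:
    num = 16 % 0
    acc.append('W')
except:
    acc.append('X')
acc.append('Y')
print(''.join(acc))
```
XY

Exception raised in try, caught by bare except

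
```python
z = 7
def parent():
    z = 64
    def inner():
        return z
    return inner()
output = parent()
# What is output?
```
64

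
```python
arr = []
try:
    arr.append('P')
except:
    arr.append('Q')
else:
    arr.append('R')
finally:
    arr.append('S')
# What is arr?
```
['P', 'R', 'S']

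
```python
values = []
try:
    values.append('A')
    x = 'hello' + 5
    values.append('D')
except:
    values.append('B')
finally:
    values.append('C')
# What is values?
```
['A', 'B', 'C']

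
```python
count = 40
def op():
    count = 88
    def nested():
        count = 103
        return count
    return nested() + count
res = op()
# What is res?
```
191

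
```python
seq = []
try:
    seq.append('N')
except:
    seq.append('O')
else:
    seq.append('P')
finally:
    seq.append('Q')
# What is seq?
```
['N', 'P', 'Q']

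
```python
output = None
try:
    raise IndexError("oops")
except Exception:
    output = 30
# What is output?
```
30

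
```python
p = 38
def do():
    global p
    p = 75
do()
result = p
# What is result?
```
75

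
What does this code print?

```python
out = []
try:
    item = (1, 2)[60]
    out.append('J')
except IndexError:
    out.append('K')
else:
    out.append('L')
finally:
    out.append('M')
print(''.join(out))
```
KM

Exception: except runs, else skipped, finally runs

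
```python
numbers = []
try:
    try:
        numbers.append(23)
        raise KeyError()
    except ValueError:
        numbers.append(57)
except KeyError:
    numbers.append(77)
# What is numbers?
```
[23, 77]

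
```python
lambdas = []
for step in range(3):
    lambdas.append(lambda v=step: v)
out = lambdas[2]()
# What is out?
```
2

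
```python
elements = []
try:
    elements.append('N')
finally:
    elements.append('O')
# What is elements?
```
['N', 'O']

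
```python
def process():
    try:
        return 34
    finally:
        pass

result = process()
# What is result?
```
34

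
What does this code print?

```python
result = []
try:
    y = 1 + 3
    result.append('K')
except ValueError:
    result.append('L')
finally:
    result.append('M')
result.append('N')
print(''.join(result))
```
KMN

finally runs after normal execution too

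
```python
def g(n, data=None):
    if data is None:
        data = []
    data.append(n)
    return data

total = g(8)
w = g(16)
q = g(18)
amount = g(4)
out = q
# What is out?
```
[18]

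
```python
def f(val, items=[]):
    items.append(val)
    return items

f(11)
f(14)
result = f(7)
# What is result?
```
[11, 14, 7]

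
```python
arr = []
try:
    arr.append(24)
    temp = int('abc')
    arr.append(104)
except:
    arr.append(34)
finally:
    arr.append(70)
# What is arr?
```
[24, 34, 70]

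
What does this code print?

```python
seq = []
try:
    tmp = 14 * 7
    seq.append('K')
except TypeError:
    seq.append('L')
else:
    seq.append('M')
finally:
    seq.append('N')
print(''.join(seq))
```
KMN

else runs before finally when no exception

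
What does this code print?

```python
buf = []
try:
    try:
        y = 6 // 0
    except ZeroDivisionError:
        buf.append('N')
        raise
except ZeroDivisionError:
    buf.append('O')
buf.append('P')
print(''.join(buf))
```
NOP

raise without argument re-raises current exception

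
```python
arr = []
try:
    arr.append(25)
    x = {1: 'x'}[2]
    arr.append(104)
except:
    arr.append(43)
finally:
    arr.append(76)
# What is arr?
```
[25, 43, 76]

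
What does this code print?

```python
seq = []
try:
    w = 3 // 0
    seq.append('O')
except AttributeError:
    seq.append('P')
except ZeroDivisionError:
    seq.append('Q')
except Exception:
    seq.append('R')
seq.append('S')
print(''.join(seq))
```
QS

ZeroDivisionError matches before generic Exception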